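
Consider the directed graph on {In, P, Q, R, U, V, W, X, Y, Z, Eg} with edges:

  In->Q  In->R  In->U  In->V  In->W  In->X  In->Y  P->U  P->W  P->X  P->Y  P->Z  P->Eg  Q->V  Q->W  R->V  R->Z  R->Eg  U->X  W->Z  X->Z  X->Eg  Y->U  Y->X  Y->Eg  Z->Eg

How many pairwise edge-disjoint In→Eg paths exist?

4

Assign every edge capacity 1; by Menger, the answer equals the max flow.
Path In→R→Eg (+1); total 1.
Path In→X→Eg (+1); total 2.
Path In→Y→Eg (+1); total 3.
Path In→W→Z→Eg (+1); total 4.
No residual In→Eg path; max flow = 4.
Certifying cut of size 4: {In→R, In→Y, X→Eg, Z→Eg}.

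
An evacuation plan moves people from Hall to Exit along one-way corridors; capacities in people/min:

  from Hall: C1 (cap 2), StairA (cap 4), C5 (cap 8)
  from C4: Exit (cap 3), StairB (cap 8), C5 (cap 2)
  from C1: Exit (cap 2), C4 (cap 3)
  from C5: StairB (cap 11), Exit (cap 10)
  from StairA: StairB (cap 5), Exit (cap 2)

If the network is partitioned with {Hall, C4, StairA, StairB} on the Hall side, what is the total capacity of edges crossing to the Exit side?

Edges leaving {Hall, C4, StairA, StairB}: Hall→C1 (2), Hall→C5 (8), C4→C5 (2), C4→Exit (3), StairA→Exit (2).
Cut capacity = 2 + 8 + 2 + 3 + 2 = 17.

17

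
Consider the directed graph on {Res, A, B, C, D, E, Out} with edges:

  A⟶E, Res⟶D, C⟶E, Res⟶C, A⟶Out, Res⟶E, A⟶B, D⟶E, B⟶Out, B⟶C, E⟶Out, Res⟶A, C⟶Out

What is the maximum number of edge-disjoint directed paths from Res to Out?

3

Assign every edge capacity 1; by Menger, the answer equals the max flow.
Path Res→A→Out (+1); total 1.
Path Res→C→Out (+1); total 2.
Path Res→E→Out (+1); total 3.
No residual Res→Out path; max flow = 3.
Certifying cut of size 3: {E→Out, Res→A, Res→C}.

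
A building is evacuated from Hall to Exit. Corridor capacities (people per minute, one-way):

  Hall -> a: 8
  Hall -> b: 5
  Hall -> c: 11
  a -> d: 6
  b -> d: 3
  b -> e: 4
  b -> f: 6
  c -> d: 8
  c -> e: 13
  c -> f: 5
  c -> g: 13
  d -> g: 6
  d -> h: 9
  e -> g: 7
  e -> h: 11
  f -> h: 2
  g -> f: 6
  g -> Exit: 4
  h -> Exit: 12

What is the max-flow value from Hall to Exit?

Augment Hall→c→g→Exit: bottleneck 4, flow now 4.
Augment Hall→a→d→h→Exit: bottleneck 6, flow now 10.
Augment Hall→b→d→h→Exit: bottleneck 3, flow now 13.
Augment Hall→b→e→h→Exit: bottleneck 2, flow now 15.
Augment Hall→c→e→h→Exit: bottleneck 1, flow now 16.
No augmenting path remains; maximum flow = 16.
In the residual graph, reachable from Hall: {Hall, a, b, c, d, e, f, g, h}.
Min-cut edges: g→Exit (4), h→Exit (12); capacity 4 + 12 = 16.
This cut is saturated, so no flow can exceed 16.

16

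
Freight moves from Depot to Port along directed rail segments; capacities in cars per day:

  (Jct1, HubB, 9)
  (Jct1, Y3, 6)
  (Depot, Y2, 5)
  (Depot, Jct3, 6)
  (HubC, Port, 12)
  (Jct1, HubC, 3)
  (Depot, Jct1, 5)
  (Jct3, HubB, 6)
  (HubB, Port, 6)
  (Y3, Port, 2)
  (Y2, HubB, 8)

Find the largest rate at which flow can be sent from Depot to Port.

Augment Depot→Jct3→HubB→Port: bottleneck 6, flow now 6.
Augment Depot→Jct1→HubC→Port: bottleneck 3, flow now 9.
Augment Depot→Jct1→Y3→Port: bottleneck 2, flow now 11.
No augmenting path remains; maximum flow = 11.
In the residual graph, reachable from Depot: {Depot, Jct3, Y2, HubB}.
Min-cut edges: Depot→Jct1 (5), HubB→Port (6); capacity 5 + 6 = 11.
This cut is saturated, so no flow can exceed 11.

11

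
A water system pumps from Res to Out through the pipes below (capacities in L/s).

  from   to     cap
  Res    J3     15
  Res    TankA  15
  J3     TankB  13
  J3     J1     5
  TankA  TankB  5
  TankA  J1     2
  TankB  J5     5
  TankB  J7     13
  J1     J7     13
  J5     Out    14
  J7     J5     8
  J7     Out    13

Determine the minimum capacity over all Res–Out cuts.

22

Augment Res→J3→TankB→J5→Out: bottleneck 5, flow now 5.
Augment Res→J3→TankB→J7→Out: bottleneck 8, flow now 13.
Augment Res→J3→J1→J7→Out: bottleneck 2, flow now 15.
Augment Res→TankA→TankB→J7→Out: bottleneck 3, flow now 18.
Augment Res→TankA→TankB→J7→J5→Out: bottleneck 2, flow now 20.
Augment Res→TankA→J1→J7→J5→Out: bottleneck 2, flow now 22.
No augmenting path remains; maximum flow = 22.
By max-flow min-cut, the minimum cut capacity equals the max flow.
In the residual graph, reachable from Res: {Res, TankA}.
Min-cut edges: Res→J3 (15), TankA→TankB (5), TankA→J1 (2); capacity 15 + 5 + 2 = 22.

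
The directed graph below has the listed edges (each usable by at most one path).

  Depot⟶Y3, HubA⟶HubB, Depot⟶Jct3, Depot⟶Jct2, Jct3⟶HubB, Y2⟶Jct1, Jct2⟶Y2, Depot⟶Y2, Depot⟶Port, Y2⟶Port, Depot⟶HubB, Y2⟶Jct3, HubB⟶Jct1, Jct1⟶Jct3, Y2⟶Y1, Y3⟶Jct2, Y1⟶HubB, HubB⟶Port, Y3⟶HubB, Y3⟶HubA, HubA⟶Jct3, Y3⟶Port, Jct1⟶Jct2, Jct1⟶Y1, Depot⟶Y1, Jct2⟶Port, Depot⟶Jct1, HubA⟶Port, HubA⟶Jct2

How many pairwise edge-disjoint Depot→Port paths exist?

Assign every edge capacity 1; by Menger, the answer equals the max flow.
Path Depot→Port (+1); total 1.
Path Depot→Y2→Port (+1); total 2.
Path Depot→Y3→Port (+1); total 3.
Path Depot→HubB→Port (+1); total 4.
Path Depot→Jct2→Port (+1); total 5.
No residual Depot→Port path; max flow = 5.
Certifying cut of size 5: {Depot→Port, Depot→Y3, HubB→Port, Jct2→Port, Y2→Port}.

5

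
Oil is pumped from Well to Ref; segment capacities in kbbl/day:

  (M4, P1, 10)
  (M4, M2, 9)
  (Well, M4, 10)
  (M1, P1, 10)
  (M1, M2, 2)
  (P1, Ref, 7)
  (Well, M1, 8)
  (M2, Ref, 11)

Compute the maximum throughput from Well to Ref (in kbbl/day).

18

Augment Well→M4→P1→Ref: bottleneck 7, flow now 7.
Augment Well→M4→M2→Ref: bottleneck 3, flow now 10.
Augment Well→M1→M2→Ref: bottleneck 2, flow now 12.
Augment Well→M1→P1→M4→M2→Ref: bottleneck 6, flow now 18. (uses reverse residual edge)
No augmenting path remains; maximum flow = 18.
In the residual graph, reachable from Well: {Well}.
Min-cut edges: Well→M4 (10), Well→M1 (8); capacity 10 + 8 = 18.
This cut is saturated, so no flow can exceed 18.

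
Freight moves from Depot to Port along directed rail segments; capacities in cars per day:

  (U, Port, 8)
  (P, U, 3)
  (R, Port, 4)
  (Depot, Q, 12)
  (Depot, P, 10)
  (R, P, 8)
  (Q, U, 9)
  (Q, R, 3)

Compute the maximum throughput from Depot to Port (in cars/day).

Augment Depot→P→U→Port: bottleneck 3, flow now 3.
Augment Depot→Q→R→Port: bottleneck 3, flow now 6.
Augment Depot→Q→U→Port: bottleneck 5, flow now 11.
No augmenting path remains; maximum flow = 11.
In the residual graph, reachable from Depot: {Depot, P, Q, U}.
Min-cut edges: Q→R (3), U→Port (8); capacity 3 + 8 = 11.
This cut is saturated, so no flow can exceed 11.

11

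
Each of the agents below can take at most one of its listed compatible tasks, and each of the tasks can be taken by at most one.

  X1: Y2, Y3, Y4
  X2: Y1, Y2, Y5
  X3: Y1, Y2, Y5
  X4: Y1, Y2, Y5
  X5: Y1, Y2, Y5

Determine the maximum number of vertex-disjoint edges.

4

Unit-capacity flow: source→left, listed edges, right→sink; max matching = max flow.
Augmenting path X1→Y2 (+1); matched 1.
Augmenting path X2→Y1 (+1); matched 2.
Augmenting path X3→Y5 (+1); matched 3.
Augmenting path X4→Y2→X1→Y3 (+1); matched 4.
No augmenting path remains; maximum matching = 4.
König certificate: {X1, Y1, Y2, Y5} is a vertex cover of size 4 (every listed pair touches it), so no matching can be larger.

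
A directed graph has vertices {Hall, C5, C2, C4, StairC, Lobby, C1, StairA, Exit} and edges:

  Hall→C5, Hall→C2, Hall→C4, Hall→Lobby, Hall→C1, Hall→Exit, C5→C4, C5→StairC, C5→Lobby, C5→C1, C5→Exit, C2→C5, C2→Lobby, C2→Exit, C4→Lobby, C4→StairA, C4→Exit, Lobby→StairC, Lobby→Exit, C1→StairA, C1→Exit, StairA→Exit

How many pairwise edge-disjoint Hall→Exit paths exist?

Assign every edge capacity 1; by Menger, the answer equals the max flow.
Path Hall→Exit (+1); total 1.
Path Hall→C5→Exit (+1); total 2.
Path Hall→C2→Exit (+1); total 3.
Path Hall→C4→Exit (+1); total 4.
Path Hall→Lobby→Exit (+1); total 5.
Path Hall→C1→Exit (+1); total 6.
No residual Hall→Exit path; max flow = 6.
Certifying cut of size 6: {Hall→C1, Hall→C2, Hall→C4, Hall→C5, Hall→Exit, Hall→Lobby}.

6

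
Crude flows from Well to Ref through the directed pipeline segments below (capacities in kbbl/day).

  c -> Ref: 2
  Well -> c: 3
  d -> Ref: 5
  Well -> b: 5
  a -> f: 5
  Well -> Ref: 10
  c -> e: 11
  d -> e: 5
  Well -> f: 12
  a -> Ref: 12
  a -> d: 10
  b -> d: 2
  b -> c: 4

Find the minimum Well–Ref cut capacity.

14

Augment Well→Ref: bottleneck 10, flow now 10.
Augment Well→c→Ref: bottleneck 2, flow now 12.
Augment Well→b→d→Ref: bottleneck 2, flow now 14.
No augmenting path remains; maximum flow = 14.
By max-flow min-cut, the minimum cut capacity equals the max flow.
In the residual graph, reachable from Well: {Well, b, c, e, f}.
Min-cut edges: Well→Ref (10), b→d (2), c→Ref (2); capacity 10 + 2 + 2 = 14.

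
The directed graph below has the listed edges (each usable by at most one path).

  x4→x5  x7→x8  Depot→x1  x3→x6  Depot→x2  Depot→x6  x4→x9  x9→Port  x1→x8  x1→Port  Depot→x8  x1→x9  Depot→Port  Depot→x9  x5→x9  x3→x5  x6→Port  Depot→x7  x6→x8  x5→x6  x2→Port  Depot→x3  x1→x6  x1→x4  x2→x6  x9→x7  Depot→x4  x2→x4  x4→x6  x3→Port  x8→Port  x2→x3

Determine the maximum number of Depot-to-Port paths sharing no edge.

7

Assign every edge capacity 1; by Menger, the answer equals the max flow.
Path Depot→Port (+1); total 1.
Path Depot→x1→Port (+1); total 2.
Path Depot→x2→Port (+1); total 3.
Path Depot→x3→Port (+1); total 4.
Path Depot→x6→Port (+1); total 5.
Path Depot→x8→Port (+1); total 6.
Path Depot→x9→Port (+1); total 7.
No residual Depot→Port path; max flow = 7.
Certifying cut of size 7: {Depot→Port, Depot→x1, Depot→x2, Depot→x3, x6→Port, x8→Port, x9→Port}.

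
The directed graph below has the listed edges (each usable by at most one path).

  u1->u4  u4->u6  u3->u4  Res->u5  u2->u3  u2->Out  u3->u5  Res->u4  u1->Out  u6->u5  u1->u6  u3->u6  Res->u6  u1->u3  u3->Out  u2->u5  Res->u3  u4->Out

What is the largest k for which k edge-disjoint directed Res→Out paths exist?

Assign every edge capacity 1; by Menger, the answer equals the max flow.
Path Res→u3→Out (+1); total 1.
Path Res→u4→Out (+1); total 2.
No residual Res→Out path; max flow = 2.
Certifying cut of size 2: {Res→u3, Res→u4}.

2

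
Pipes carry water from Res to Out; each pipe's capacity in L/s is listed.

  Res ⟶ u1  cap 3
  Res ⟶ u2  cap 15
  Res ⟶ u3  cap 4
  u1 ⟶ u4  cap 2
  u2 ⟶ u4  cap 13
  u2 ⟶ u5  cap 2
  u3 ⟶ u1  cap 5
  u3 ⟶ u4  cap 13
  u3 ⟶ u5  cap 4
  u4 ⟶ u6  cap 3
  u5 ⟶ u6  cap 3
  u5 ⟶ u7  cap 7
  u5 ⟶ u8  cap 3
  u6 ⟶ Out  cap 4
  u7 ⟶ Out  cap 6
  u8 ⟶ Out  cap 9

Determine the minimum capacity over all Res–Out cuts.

9

Augment Res→u1→u4→u6→Out: bottleneck 2, flow now 2.
Augment Res→u2→u4→u6→Out: bottleneck 1, flow now 3.
Augment Res→u2→u5→u6→Out: bottleneck 1, flow now 4.
Augment Res→u2→u5→u7→Out: bottleneck 1, flow now 5.
Augment Res→u3→u5→u7→Out: bottleneck 4, flow now 9.
No augmenting path remains; maximum flow = 9.
By max-flow min-cut, the minimum cut capacity equals the max flow.
In the residual graph, reachable from Res: {Res, u1, u2, u4}.
Min-cut edges: Res→u3 (4), u2→u5 (2), u4→u6 (3); capacity 4 + 2 + 3 = 9.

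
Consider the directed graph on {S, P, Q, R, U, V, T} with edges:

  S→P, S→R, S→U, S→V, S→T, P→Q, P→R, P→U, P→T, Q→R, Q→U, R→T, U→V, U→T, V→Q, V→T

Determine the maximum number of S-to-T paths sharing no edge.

Assign every edge capacity 1; by Menger, the answer equals the max flow.
Path S→T (+1); total 1.
Path S→P→T (+1); total 2.
Path S→R→T (+1); total 3.
Path S→U→T (+1); total 4.
Path S→V→T (+1); total 5.
No residual S→T path; max flow = 5.
Certifying cut of size 5: {S→P, S→R, S→T, S→U, S→V}.

5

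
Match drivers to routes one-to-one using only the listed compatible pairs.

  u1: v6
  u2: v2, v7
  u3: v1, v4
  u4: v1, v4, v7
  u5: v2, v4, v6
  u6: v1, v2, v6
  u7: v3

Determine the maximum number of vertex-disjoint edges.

Unit-capacity flow: source→left, listed edges, right→sink; max matching = max flow.
Augmenting path u1→v6 (+1); matched 1.
Augmenting path u2→v2 (+1); matched 2.
Augmenting path u3→v1 (+1); matched 3.
Augmenting path u4→v4 (+1); matched 4.
Augmenting path u7→v3 (+1); matched 5.
Augmenting path u5→v2→u2→v7 (+1); matched 6.
No augmenting path remains; maximum matching = 6.
König certificate: {u7, v1, v2, v4, v6, v7} is a vertex cover of size 6 (every listed pair touches it), so no matching can be larger.

6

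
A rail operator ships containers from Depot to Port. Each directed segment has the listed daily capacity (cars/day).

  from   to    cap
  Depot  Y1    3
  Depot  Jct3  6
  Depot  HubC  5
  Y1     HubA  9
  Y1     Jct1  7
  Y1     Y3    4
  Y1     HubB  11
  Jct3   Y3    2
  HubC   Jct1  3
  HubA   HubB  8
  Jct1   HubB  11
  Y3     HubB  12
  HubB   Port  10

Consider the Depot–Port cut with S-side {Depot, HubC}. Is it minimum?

Given cut capacity: 3 + 6 + 3 = 12.
Augment Depot→Y1→HubB→Port: bottleneck 3, flow now 3.
Augment Depot→Jct3→Y3→HubB→Port: bottleneck 2, flow now 5.
Augment Depot→HubC→Jct1→HubB→Port: bottleneck 3, flow now 8.
No augmenting path remains; maximum flow = 8.
In the residual graph, reachable from Depot: {Depot, Jct3, HubC}.
Min-cut edges: Depot→Y1 (3), Jct3→Y3 (2), HubC→Jct1 (3); capacity 3 + 2 + 3 = 8.
Cut capacity 12 exceeds the max flow 8, so it is not minimum.

No — its capacity is 12, but the minimum cut has capacity 8.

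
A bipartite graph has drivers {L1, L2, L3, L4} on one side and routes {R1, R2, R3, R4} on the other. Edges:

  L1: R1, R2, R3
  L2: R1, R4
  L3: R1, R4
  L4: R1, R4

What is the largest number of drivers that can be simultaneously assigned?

3

Unit-capacity flow: source→left, listed edges, right→sink; max matching = max flow.
Augmenting path L1→R1 (+1); matched 1.
Augmenting path L2→R4 (+1); matched 2.
Augmenting path L3→R1→L1→R2 (+1); matched 3.
No augmenting path remains; maximum matching = 3.
König certificate: {L1, R1, R4} is a vertex cover of size 3 (every listed pair touches it), so no matching can be larger.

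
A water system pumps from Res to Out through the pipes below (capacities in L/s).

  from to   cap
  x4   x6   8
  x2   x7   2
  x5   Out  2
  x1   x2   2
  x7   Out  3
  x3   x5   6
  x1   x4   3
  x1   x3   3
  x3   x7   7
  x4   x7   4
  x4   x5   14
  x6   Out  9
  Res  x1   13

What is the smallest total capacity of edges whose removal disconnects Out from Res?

8

Augment Res→x1→x2→x7→Out: bottleneck 2, flow now 2.
Augment Res→x1→x3→x5→Out: bottleneck 2, flow now 4.
Augment Res→x1→x3→x7→Out: bottleneck 1, flow now 5.
Augment Res→x1→x4→x6→Out: bottleneck 3, flow now 8.
No augmenting path remains; maximum flow = 8.
By max-flow min-cut, the minimum cut capacity equals the max flow.
In the residual graph, reachable from Res: {Res, x1}.
Min-cut edges: x1→x2 (2), x1→x3 (3), x1→x4 (3); capacity 2 + 3 + 3 = 8.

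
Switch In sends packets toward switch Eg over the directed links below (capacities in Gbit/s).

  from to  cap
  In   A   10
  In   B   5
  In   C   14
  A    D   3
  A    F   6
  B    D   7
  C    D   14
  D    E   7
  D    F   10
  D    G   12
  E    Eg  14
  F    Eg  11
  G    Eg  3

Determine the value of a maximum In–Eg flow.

21

Augment In→A→F→Eg: bottleneck 6, flow now 6.
Augment In→A→D→E→Eg: bottleneck 3, flow now 9.
Augment In→B→D→E→Eg: bottleneck 4, flow now 13.
Augment In→B→D→F→Eg: bottleneck 1, flow now 14.
Augment In→C→D→F→Eg: bottleneck 4, flow now 18.
Augment In→C→D→G→Eg: bottleneck 3, flow now 21.
No augmenting path remains; maximum flow = 21.
In the residual graph, reachable from In: {In, A, B, C, D, F, G}.
Min-cut edges: D→E (7), F→Eg (11), G→Eg (3); capacity 7 + 11 + 3 = 21.
This cut is saturated, so no flow can exceed 21.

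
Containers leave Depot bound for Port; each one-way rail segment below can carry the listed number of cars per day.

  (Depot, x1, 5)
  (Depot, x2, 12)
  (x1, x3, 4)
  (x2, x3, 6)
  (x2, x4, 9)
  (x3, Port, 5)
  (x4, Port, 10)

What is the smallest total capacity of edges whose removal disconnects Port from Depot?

Augment Depot→x1→x3→Port: bottleneck 4, flow now 4.
Augment Depot→x2→x3→Port: bottleneck 1, flow now 5.
Augment Depot→x2→x4→Port: bottleneck 9, flow now 14.
No augmenting path remains; maximum flow = 14.
By max-flow min-cut, the minimum cut capacity equals the max flow.
In the residual graph, reachable from Depot: {Depot, x1, x2, x3}.
Min-cut edges: x2→x4 (9), x3→Port (5); capacity 9 + 5 = 14.

14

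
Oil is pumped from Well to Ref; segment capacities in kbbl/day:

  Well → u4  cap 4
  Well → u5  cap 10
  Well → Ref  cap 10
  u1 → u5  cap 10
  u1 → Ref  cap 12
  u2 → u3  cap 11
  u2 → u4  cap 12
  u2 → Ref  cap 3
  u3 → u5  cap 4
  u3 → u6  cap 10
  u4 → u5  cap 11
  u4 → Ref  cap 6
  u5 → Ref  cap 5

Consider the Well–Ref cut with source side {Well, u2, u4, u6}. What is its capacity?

51

Edges leaving {Well, u2, u4, u6}: Well→u5 (10), Well→Ref (10), u2→u3 (11), u2→Ref (3), u4→u5 (11), u4→Ref (6).
Cut capacity = 10 + 10 + 11 + 3 + 11 + 6 = 51.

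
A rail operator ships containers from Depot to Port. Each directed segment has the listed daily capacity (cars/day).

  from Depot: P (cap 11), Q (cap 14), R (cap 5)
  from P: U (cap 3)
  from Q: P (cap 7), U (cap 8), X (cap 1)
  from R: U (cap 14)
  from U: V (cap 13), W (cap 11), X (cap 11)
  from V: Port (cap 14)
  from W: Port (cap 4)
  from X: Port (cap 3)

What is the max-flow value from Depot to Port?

Augment Depot→Q→X→Port: bottleneck 1, flow now 1.
Augment Depot→P→U→V→Port: bottleneck 3, flow now 4.
Augment Depot→Q→U→V→Port: bottleneck 8, flow now 12.
Augment Depot→R→U→V→Port: bottleneck 2, flow now 14.
Augment Depot→R→U→W→Port: bottleneck 3, flow now 17.
No augmenting path remains; maximum flow = 17.
In the residual graph, reachable from Depot: {Depot, P, Q}.
Min-cut edges: Depot→R (5), P→U (3), Q→U (8), Q→X (1); capacity 5 + 3 + 8 + 1 = 17.
This cut is saturated, so no flow can exceed 17.

17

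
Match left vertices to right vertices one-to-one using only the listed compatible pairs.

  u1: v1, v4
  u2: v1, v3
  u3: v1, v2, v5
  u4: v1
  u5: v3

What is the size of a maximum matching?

Unit-capacity flow: source→left, listed edges, right→sink; max matching = max flow.
Augmenting path u1→v1 (+1); matched 1.
Augmenting path u2→v3 (+1); matched 2.
Augmenting path u3→v2 (+1); matched 3.
Augmenting path u4→v1→u1→v4 (+1); matched 4.
No augmenting path remains; maximum matching = 4.
König certificate: {u1, u3, v1, v3} is a vertex cover of size 4 (every listed pair touches it), so no matching can be larger.

4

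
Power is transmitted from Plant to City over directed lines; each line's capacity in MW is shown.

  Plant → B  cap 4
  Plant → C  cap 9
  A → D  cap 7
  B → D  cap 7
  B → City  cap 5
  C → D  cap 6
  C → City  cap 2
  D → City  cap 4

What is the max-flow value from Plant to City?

Augment Plant→B→City: bottleneck 4, flow now 4.
Augment Plant→C→City: bottleneck 2, flow now 6.
Augment Plant→C→D→City: bottleneck 4, flow now 10.
No augmenting path remains; maximum flow = 10.
In the residual graph, reachable from Plant: {Plant, C, D}.
Min-cut edges: Plant→B (4), C→City (2), D→City (4); capacity 4 + 2 + 4 = 10.
This cut is saturated, so no flow can exceed 10.

10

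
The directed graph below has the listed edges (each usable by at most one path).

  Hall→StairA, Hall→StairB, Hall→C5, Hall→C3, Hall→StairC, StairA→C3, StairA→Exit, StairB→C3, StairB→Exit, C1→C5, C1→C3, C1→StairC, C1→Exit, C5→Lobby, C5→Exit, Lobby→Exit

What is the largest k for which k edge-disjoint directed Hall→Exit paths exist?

3

Assign every edge capacity 1; by Menger, the answer equals the max flow.
Path Hall→StairA→Exit (+1); total 1.
Path Hall→StairB→Exit (+1); total 2.
Path Hall→C5→Exit (+1); total 3.
No residual Hall→Exit path; max flow = 3.
Certifying cut of size 3: {Hall→C5, Hall→StairA, Hall→StairB}.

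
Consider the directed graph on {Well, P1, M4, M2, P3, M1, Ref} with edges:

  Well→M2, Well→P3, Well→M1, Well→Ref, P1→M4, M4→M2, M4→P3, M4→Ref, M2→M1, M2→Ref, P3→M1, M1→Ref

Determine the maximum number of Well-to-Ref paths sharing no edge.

3

Assign every edge capacity 1; by Menger, the answer equals the max flow.
Path Well→Ref (+1); total 1.
Path Well→M2→Ref (+1); total 2.
Path Well→M1→Ref (+1); total 3.
No residual Well→Ref path; max flow = 3.
Certifying cut of size 3: {M1→Ref, Well→M2, Well→Ref}.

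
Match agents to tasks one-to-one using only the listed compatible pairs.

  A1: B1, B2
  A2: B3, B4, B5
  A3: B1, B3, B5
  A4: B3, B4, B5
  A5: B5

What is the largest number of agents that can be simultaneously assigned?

5

Unit-capacity flow: source→left, listed edges, right→sink; max matching = max flow.
Augmenting path A1→B1 (+1); matched 1.
Augmenting path A2→B3 (+1); matched 2.
Augmenting path A3→B5 (+1); matched 3.
Augmenting path A4→B4 (+1); matched 4.
Augmenting path A5→B5→A3→B1→A1→B2 (+1); matched 5.
No augmenting path remains; maximum matching = 5.
König certificate: {A1, A2, A3, A4, A5} is a vertex cover of size 5 (every listed pair touches it), so no matching can be larger.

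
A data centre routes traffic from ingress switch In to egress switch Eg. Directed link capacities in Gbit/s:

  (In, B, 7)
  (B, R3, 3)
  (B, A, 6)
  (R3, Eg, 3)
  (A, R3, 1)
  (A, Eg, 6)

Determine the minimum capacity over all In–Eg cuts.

Augment In→B→R3→Eg: bottleneck 3, flow now 3.
Augment In→B→A→Eg: bottleneck 4, flow now 7.
No augmenting path remains; maximum flow = 7.
By max-flow min-cut, the minimum cut capacity equals the max flow.
In the residual graph, reachable from In: {In}.
Min-cut edges: In→B (7); capacity 7 = 7.

7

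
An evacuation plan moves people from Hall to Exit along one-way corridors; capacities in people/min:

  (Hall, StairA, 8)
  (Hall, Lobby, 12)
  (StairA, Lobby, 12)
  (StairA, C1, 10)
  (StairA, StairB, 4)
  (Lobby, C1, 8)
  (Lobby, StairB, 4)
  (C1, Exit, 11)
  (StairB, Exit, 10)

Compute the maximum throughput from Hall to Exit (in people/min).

Augment Hall→StairA→C1→Exit: bottleneck 8, flow now 8.
Augment Hall→Lobby→C1→Exit: bottleneck 3, flow now 11.
Augment Hall→Lobby→StairB→Exit: bottleneck 4, flow now 15.
Augment Hall→Lobby→C1→StairA→StairB→Exit: bottleneck 4, flow now 19. (uses reverse residual edge)
No augmenting path remains; maximum flow = 19.
In the residual graph, reachable from Hall: {Hall, StairA, Lobby, C1}.
Min-cut edges: StairA→StairB (4), Lobby→StairB (4), C1→Exit (11); capacity 4 + 4 + 11 = 19.
This cut is saturated, so no flow can exceed 19.

19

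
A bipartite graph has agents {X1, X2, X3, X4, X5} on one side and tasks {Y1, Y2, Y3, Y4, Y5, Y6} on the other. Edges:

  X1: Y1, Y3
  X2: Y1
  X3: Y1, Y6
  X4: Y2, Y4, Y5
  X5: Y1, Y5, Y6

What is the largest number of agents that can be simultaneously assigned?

5

Unit-capacity flow: source→left, listed edges, right→sink; max matching = max flow.
Augmenting path X1→Y1 (+1); matched 1.
Augmenting path X3→Y6 (+1); matched 2.
Augmenting path X4→Y2 (+1); matched 3.
Augmenting path X5→Y5 (+1); matched 4.
Augmenting path X2→Y1→X1→Y3 (+1); matched 5.
No augmenting path remains; maximum matching = 5.
König certificate: {X1, X2, X3, X4, X5} is a vertex cover of size 5 (every listed pair touches it), so no matching can be larger.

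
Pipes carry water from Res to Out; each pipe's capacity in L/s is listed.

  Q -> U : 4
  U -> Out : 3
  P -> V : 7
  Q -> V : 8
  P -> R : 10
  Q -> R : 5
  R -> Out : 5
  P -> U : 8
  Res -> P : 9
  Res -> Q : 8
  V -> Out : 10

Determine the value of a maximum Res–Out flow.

Augment Res→P→R→Out: bottleneck 5, flow now 5.
Augment Res→P→U→Out: bottleneck 3, flow now 8.
Augment Res→P→V→Out: bottleneck 1, flow now 9.
Augment Res→Q→V→Out: bottleneck 8, flow now 17.
No augmenting path remains; maximum flow = 17.
In the residual graph, reachable from Res: {Res}.
Min-cut edges: Res→P (9), Res→Q (8); capacity 9 + 8 = 17.
This cut is saturated, so no flow can exceed 17.

17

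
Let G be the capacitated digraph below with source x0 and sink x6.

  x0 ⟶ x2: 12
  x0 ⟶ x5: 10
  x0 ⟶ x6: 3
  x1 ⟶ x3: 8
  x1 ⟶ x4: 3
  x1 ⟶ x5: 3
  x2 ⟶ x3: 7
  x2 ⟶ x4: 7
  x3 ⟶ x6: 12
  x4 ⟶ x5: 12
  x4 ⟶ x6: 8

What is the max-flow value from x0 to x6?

15

Augment x0→x6: bottleneck 3, flow now 3.
Augment x0→x2→x3→x6: bottleneck 7, flow now 10.
Augment x0→x2→x4→x6: bottleneck 5, flow now 15.
No augmenting path remains; maximum flow = 15.
In the residual graph, reachable from x0: {x0, x5}.
Min-cut edges: x0→x2 (12), x0→x6 (3); capacity 12 + 3 = 15.
This cut is saturated, so no flow can exceed 15.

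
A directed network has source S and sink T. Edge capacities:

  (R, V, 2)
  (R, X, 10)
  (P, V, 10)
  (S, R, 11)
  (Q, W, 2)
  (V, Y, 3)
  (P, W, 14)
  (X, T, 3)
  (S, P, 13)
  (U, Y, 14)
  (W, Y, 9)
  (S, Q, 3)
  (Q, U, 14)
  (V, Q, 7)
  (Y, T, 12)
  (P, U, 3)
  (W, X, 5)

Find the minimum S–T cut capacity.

Augment S→R→X→T: bottleneck 3, flow now 3.
Augment S→P→U→Y→T: bottleneck 3, flow now 6.
Augment S→P→V→Y→T: bottleneck 3, flow now 9.
Augment S→P→W→Y→T: bottleneck 6, flow now 15.
No augmenting path remains; maximum flow = 15.
By max-flow min-cut, the minimum cut capacity equals the max flow.
In the residual graph, reachable from S: {S, P, Q, R, U, V, W, X, Y}.
Min-cut edges: X→T (3), Y→T (12); capacity 3 + 12 = 15.

15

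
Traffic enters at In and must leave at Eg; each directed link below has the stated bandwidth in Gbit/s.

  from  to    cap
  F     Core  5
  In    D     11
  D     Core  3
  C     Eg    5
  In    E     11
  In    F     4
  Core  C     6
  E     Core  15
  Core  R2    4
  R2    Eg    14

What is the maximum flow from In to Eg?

Augment In→D→Core→R2→Eg: bottleneck 3, flow now 3.
Augment In→F→Core→R2→Eg: bottleneck 1, flow now 4.
Augment In→F→Core→C→Eg: bottleneck 3, flow now 7.
Augment In→E→Core→C→Eg: bottleneck 2, flow now 9.
No augmenting path remains; maximum flow = 9.
In the residual graph, reachable from In: {In, D, F, E, Core, C}.
Min-cut edges: Core→R2 (4), C→Eg (5); capacity 4 + 5 = 9.
This cut is saturated, so no flow can exceed 9.

9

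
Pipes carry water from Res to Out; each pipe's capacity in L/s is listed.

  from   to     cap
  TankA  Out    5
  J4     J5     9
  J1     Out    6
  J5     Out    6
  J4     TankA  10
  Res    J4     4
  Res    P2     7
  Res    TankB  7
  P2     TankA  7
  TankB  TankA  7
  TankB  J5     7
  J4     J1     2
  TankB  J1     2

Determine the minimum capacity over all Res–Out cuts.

Augment Res→J4→J1→Out: bottleneck 2, flow now 2.
Augment Res→J4→J5→Out: bottleneck 2, flow now 4.
Augment Res→TankB→J1→Out: bottleneck 2, flow now 6.
Augment Res→TankB→J5→Out: bottleneck 4, flow now 10.
Augment Res→TankB→TankA→Out: bottleneck 1, flow now 11.
Augment Res→P2→TankA→Out: bottleneck 4, flow now 15.
No augmenting path remains; maximum flow = 15.
By max-flow min-cut, the minimum cut capacity equals the max flow.
In the residual graph, reachable from Res: {Res, J4, TankB, P2, J5, TankA}.
Min-cut edges: J4→J1 (2), TankB→J1 (2), J5→Out (6), TankA→Out (5); capacity 2 + 2 + 6 + 5 = 15.

15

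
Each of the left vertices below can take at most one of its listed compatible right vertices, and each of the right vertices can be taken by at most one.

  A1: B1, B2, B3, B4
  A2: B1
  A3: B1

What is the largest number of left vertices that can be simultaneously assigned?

Unit-capacity flow: source→left, listed edges, right→sink; max matching = max flow.
Augmenting path A1→B1 (+1); matched 1.
Augmenting path A2→B1→A1→B2 (+1); matched 2.
No augmenting path remains; maximum matching = 2.
König certificate: {A1, B1} is a vertex cover of size 2 (every listed pair touches it), so no matching can be larger.

2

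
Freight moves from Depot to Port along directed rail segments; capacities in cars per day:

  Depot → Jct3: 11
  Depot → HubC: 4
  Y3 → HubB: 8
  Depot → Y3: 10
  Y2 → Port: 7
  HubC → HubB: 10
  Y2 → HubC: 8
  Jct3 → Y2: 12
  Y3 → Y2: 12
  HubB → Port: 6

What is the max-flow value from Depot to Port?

Augment Depot→Y3→Y2→Port: bottleneck 7, flow now 7.
Augment Depot→Y3→HubB→Port: bottleneck 3, flow now 10.
Augment Depot→HubC→HubB→Port: bottleneck 3, flow now 13.
No augmenting path remains; maximum flow = 13.
In the residual graph, reachable from Depot: {Depot, Y3, HubC, Jct3, Y2, HubB}.
Min-cut edges: Y2→Port (7), HubB→Port (6); capacity 7 + 6 = 13.
This cut is saturated, so no flow can exceed 13.

13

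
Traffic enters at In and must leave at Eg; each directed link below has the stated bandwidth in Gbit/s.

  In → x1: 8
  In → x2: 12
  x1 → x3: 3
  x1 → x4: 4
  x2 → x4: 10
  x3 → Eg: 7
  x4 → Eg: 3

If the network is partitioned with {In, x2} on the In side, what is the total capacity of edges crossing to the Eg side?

Edges leaving {In, x2}: In→x1 (8), x2→x4 (10).
Cut capacity = 8 + 10 = 18.

18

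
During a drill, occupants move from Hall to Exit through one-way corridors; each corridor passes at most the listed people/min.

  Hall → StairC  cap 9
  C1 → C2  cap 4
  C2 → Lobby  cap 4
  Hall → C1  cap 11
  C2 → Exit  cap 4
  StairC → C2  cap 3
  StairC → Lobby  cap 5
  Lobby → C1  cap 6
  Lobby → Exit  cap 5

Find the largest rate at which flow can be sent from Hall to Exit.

9

Augment Hall→StairC→C2→Exit: bottleneck 3, flow now 3.
Augment Hall→StairC→Lobby→Exit: bottleneck 5, flow now 8.
Augment Hall→C1→C2→Exit: bottleneck 1, flow now 9.
No augmenting path remains; maximum flow = 9.
In the residual graph, reachable from Hall: {Hall, StairC, C1, C2, Lobby}.
Min-cut edges: C2→Exit (4), Lobby→Exit (5); capacity 4 + 5 = 9.
This cut is saturated, so no flow can exceed 9.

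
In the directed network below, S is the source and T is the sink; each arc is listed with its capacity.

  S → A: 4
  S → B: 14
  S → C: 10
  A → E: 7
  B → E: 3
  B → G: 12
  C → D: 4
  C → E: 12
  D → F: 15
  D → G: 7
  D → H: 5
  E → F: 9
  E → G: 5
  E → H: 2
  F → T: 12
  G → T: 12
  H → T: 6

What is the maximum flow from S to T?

Augment S→B→G→T: bottleneck 12, flow now 12.
Augment S→A→E→F→T: bottleneck 4, flow now 16.
Augment S→B→E→F→T: bottleneck 2, flow now 18.
Augment S→C→D→F→T: bottleneck 4, flow now 22.
Augment S→C→E→F→T: bottleneck 2, flow now 24.
Augment S→C→E→H→T: bottleneck 2, flow now 26.
Augment S→C→E→F→D→H→T: bottleneck 1, flow now 27. (uses reverse residual edge)
No augmenting path remains; maximum flow = 27.
In the residual graph, reachable from S: {S, A, B, C, E, G}.
Min-cut edges: C→D (4), E→F (9), E→H (2), G→T (12); capacity 4 + 9 + 2 + 12 = 27.
This cut is saturated, so no flow can exceed 27.

27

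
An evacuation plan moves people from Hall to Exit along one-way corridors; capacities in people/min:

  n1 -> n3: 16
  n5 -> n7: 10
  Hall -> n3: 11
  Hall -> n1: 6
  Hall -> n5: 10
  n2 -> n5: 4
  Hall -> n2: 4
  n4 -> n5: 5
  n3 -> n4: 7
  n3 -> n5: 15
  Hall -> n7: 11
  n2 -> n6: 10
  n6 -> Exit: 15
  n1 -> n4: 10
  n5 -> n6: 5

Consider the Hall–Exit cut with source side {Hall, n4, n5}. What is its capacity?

47

Edges leaving {Hall, n4, n5}: Hall→n1 (6), Hall→n2 (4), Hall→n3 (11), Hall→n7 (11), n5→n6 (5), n5→n7 (10).
Cut capacity = 6 + 4 + 11 + 11 + 5 + 10 = 47.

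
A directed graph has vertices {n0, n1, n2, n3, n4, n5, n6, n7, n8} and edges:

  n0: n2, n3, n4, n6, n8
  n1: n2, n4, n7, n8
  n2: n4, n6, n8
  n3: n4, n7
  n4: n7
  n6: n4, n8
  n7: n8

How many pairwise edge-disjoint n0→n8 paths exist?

4

Assign every edge capacity 1; by Menger, the answer equals the max flow.
Path n0→n8 (+1); total 1.
Path n0→n2→n8 (+1); total 2.
Path n0→n6→n8 (+1); total 3.
Path n0→n3→n7→n8 (+1); total 4.
No residual n0→n8 path; max flow = 4.
Certifying cut of size 4: {n0→n2, n0→n6, n0→n8, n7→n8}.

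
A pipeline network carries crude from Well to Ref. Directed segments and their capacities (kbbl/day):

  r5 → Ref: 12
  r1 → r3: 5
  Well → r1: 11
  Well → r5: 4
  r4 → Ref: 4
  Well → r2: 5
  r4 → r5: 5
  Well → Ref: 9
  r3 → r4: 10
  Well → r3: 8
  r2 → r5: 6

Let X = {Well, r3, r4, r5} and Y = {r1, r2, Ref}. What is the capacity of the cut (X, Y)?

Edges leaving {Well, r3, r4, r5}: Well→r1 (11), Well→r2 (5), Well→Ref (9), r4→Ref (4), r5→Ref (12).
Cut capacity = 11 + 5 + 9 + 4 + 12 = 41.

41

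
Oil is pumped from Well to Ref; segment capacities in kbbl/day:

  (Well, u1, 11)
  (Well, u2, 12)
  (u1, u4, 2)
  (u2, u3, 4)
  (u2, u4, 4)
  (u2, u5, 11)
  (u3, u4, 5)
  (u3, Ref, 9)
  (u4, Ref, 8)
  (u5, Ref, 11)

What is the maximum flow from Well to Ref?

14

Augment Well→u1→u4→Ref: bottleneck 2, flow now 2.
Augment Well→u2→u3→Ref: bottleneck 4, flow now 6.
Augment Well→u2→u4→Ref: bottleneck 4, flow now 10.
Augment Well→u2→u5→Ref: bottleneck 4, flow now 14.
No augmenting path remains; maximum flow = 14.
In the residual graph, reachable from Well: {Well, u1}.
Min-cut edges: Well→u2 (12), u1→u4 (2); capacity 12 + 2 = 14.
This cut is saturated, so no flow can exceed 14.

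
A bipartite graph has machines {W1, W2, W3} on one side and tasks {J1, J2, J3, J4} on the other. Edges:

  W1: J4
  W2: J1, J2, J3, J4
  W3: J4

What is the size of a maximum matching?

Unit-capacity flow: source→left, listed edges, right→sink; max matching = max flow.
Augmenting path W1→J4 (+1); matched 1.
Augmenting path W2→J1 (+1); matched 2.
No augmenting path remains; maximum matching = 2.
König certificate: {W2, J4} is a vertex cover of size 2 (every listed pair touches it), so no matching can be larger.

2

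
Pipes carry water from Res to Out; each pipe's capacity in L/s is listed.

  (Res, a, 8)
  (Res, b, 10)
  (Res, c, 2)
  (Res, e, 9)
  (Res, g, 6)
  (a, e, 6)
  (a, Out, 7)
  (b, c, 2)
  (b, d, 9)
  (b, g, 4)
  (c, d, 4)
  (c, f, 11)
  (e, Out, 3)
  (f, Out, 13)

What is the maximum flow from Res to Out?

Augment Res→a→Out: bottleneck 7, flow now 7.
Augment Res→e→Out: bottleneck 3, flow now 10.
Augment Res→c→f→Out: bottleneck 2, flow now 12.
Augment Res→b→c→f→Out: bottleneck 2, flow now 14.
No augmenting path remains; maximum flow = 14.
In the residual graph, reachable from Res: {Res, a, b, d, e, g}.
Min-cut edges: Res→c (2), a→Out (7), b→c (2), e→Out (3); capacity 2 + 7 + 2 + 3 = 14.
This cut is saturated, so no flow can exceed 14.

14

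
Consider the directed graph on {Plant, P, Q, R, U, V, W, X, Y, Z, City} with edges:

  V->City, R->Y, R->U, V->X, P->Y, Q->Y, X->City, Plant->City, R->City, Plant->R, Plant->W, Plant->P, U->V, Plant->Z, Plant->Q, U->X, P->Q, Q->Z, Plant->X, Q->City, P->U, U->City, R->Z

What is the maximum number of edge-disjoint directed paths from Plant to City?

Assign every edge capacity 1; by Menger, the answer equals the max flow.
Path Plant→City (+1); total 1.
Path Plant→Q→City (+1); total 2.
Path Plant→R→City (+1); total 3.
Path Plant→X→City (+1); total 4.
Path Plant→P→U→City (+1); total 5.
No residual Plant→City path; max flow = 5.
Certifying cut of size 5: {Plant→City, Plant→P, Plant→Q, Plant→R, Plant→X}.

5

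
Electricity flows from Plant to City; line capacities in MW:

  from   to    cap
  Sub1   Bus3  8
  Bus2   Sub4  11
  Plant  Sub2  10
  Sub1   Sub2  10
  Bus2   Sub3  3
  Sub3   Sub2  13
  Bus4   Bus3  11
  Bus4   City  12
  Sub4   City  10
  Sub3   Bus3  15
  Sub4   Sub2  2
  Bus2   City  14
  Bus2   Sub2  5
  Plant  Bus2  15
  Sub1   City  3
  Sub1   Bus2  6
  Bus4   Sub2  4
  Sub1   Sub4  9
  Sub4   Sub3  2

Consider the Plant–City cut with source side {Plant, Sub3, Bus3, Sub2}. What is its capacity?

15

Edges leaving {Plant, Sub3, Bus3, Sub2}: Plant→Bus2 (15).
Cut capacity = 15 = 15.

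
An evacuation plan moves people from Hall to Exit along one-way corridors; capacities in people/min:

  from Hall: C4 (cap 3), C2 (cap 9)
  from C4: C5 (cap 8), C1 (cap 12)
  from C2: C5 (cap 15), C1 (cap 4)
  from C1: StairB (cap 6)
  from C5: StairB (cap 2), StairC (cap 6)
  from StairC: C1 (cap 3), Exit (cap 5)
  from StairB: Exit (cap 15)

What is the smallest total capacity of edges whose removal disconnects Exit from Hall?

Augment Hall→C4→C1→StairB→Exit: bottleneck 3, flow now 3.
Augment Hall→C2→C1→StairB→Exit: bottleneck 3, flow now 6.
Augment Hall→C2→C5→StairC→Exit: bottleneck 5, flow now 11.
Augment Hall→C2→C5→StairB→Exit: bottleneck 1, flow now 12.
No augmenting path remains; maximum flow = 12.
By max-flow min-cut, the minimum cut capacity equals the max flow.
In the residual graph, reachable from Hall: {Hall}.
Min-cut edges: Hall→C4 (3), Hall→C2 (9); capacity 3 + 9 = 12.

12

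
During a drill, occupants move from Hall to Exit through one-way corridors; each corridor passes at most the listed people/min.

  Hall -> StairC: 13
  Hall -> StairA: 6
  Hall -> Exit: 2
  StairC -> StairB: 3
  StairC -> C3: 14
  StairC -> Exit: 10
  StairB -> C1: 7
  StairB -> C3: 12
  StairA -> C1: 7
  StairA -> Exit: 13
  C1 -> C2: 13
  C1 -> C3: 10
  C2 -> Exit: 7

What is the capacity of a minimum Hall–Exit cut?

21

Augment Hall→Exit: bottleneck 2, flow now 2.
Augment Hall→StairC→Exit: bottleneck 10, flow now 12.
Augment Hall→StairA→Exit: bottleneck 6, flow now 18.
Augment Hall→StairC→StairB→C1→C2→Exit: bottleneck 3, flow now 21.
No augmenting path remains; maximum flow = 21.
By max-flow min-cut, the minimum cut capacity equals the max flow.
In the residual graph, reachable from Hall: {Hall}.
Min-cut edges: Hall→StairC (13), Hall→StairA (6), Hall→Exit (2); capacity 13 + 6 + 2 = 21.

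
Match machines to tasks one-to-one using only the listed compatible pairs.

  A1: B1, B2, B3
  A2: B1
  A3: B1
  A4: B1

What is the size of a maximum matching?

2

Unit-capacity flow: source→left, listed edges, right→sink; max matching = max flow.
Augmenting path A1→B1 (+1); matched 1.
Augmenting path A2→B1→A1→B2 (+1); matched 2.
No augmenting path remains; maximum matching = 2.
König certificate: {A1, B1} is a vertex cover of size 2 (every listed pair touches it), so no matching can be larger.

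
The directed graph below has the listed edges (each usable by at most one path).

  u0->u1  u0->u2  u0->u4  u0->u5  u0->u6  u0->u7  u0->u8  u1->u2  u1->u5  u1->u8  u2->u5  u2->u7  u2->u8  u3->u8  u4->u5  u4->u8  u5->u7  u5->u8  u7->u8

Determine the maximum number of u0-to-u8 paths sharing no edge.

Assign every edge capacity 1; by Menger, the answer equals the max flow.
Path u0→u8 (+1); total 1.
Path u0→u1→u8 (+1); total 2.
Path u0→u2→u8 (+1); total 3.
Path u0→u4→u8 (+1); total 4.
Path u0→u5→u8 (+1); total 5.
Path u0→u7→u8 (+1); total 6.
No residual u0→u8 path; max flow = 6.
Certifying cut of size 6: {u0→u1, u0→u2, u0→u4, u0→u5, u0→u7, u0→u8}.

6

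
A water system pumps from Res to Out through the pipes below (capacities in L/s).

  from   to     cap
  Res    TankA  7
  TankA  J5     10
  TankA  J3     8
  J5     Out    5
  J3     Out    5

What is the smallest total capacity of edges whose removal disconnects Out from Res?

7

Augment Res→TankA→J5→Out: bottleneck 5, flow now 5.
Augment Res→TankA→J3→Out: bottleneck 2, flow now 7.
No augmenting path remains; maximum flow = 7.
By max-flow min-cut, the minimum cut capacity equals the max flow.
In the residual graph, reachable from Res: {Res}.
Min-cut edges: Res→TankA (7); capacity 7 = 7.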